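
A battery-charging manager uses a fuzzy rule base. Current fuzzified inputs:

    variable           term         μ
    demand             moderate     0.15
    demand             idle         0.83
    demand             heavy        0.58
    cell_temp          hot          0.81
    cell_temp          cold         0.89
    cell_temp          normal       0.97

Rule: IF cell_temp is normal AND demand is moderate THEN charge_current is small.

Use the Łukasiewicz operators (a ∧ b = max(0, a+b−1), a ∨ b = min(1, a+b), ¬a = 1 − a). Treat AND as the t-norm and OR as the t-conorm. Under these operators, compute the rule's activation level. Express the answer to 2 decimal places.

firing strength: normal=0.97, moderate=0.15; AND[max(0, a+b−1)] → w = 0.12

0.12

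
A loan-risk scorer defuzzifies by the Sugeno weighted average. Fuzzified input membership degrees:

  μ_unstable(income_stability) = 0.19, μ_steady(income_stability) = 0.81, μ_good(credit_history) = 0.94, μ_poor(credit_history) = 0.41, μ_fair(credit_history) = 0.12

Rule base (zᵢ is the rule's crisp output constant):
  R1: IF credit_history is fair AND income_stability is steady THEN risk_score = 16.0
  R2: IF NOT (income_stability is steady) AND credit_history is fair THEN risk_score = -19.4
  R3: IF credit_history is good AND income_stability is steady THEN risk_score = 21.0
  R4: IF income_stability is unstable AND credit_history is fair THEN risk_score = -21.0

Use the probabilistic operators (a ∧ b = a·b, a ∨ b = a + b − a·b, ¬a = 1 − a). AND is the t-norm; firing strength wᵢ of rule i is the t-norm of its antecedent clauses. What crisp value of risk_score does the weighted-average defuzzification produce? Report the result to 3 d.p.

18.385

R1 (z=16.0): fair=0.12, steady=0.81; AND[a·b] → w = 0.0972
R2 (z=-19.4): ¬steady=1−0.81=0.19, fair=0.12; AND[a·b] → w = 0.0228
R3 (z=21.0): good=0.94, steady=0.81; AND[a·b] → w = 0.7614
R4 (z=-21.0): unstable=0.19, fair=0.12; AND[a·b] → w = 0.0228
Weighted average = (0.0972·16.0 + 0.0228·-19.4 + 0.7614·21.0 + 0.0228·-21.0) / (0.0972 + 0.0228 + 0.7614 + 0.0228)
  = 16.6235 / 0.9042 = 18.385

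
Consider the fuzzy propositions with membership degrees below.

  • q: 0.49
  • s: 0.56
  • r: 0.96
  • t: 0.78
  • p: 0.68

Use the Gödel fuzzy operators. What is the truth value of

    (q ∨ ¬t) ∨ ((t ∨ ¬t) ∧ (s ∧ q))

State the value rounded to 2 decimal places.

¬t = 1 − 0.78 = 0.22
q ∨ ¬t = max(a, b) on (0.49, 0.22) = 0.49
¬t = 1 − 0.78 = 0.22
t ∨ ¬t = max(a, b) on (0.78, 0.22) = 0.78
s ∧ q = min(a, b) on (0.56, 0.49) = 0.49
(t ∨ ¬t) ∧ (s ∧ q) = min(a, b) on (0.78, 0.49) = 0.49
(q ∨ ¬t) ∨ ((t ∨ ¬t) ∧ (s ∧ q)) = max(a, b) on (0.49, 0.49) = 0.49

0.49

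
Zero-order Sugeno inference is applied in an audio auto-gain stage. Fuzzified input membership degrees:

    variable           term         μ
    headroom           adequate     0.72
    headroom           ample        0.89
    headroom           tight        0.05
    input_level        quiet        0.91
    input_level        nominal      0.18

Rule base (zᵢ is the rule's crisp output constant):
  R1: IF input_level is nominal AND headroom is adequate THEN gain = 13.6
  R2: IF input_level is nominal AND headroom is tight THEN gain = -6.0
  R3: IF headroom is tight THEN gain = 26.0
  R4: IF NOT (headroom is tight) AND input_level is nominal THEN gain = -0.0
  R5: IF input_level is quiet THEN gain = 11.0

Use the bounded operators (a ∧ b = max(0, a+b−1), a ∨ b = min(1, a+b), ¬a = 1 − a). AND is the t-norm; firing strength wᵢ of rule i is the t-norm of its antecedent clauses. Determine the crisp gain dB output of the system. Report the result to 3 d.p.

10.376

R1 (z=13.6): nominal=0.18, adequate=0.72; AND[max(0, a+b−1)] → w = 0.00
R2 (z=-6.0): nominal=0.18, tight=0.05; AND[max(0, a+b−1)] → w = 0.00
R3 (z=26.0): tight=0.05 → w = 0.05
R4 (z=-0.0): ¬tight=1−0.05=0.95, nominal=0.18; AND[max(0, a+b−1)] → w = 0.13
R5 (z=11.0): quiet=0.91 → w = 0.91
Weighted average = (0.00·13.6 + 0.00·-6.0 + 0.05·26.0 + 0.13·-0.0 + 0.91·11.0) / (0.00 + 0.00 + 0.05 + 0.13 + 0.91)
  = 11.3100 / 1.0900 = 10.376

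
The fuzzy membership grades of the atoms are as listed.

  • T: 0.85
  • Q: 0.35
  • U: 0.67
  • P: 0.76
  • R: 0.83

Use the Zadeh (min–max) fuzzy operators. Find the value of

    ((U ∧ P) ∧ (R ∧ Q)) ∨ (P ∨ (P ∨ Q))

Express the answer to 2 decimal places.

0.76

U ∧ P = min(a, b) on (0.67, 0.76) = 0.67
R ∧ Q = min(a, b) on (0.83, 0.35) = 0.35
(U ∧ P) ∧ (R ∧ Q) = min(a, b) on (0.67, 0.35) = 0.35
P ∨ Q = max(a, b) on (0.76, 0.35) = 0.76
P ∨ (P ∨ Q) = max(a, b) on (0.76, 0.76) = 0.76
((U ∧ P) ∧ (R ∧ Q)) ∨ (P ∨ (P ∨ Q)) = max(a, b) on (0.35, 0.76) = 0.76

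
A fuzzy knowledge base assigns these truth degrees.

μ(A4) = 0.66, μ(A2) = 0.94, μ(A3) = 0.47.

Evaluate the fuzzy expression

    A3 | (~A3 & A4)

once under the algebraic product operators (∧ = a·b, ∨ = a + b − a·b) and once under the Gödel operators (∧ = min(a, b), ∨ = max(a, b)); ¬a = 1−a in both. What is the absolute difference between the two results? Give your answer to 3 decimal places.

Under algebraic product:
  ~A3 = 1 − 0.4700 = 0.5300
  ~A3 & A4 = a·b on (0.5300, 0.6600) = 0.3498
  A3 | (~A3 & A4) = a + b − a·b on (0.4700, 0.3498) = 0.6554
  → value = 0.6554
Under Gödel:
  ~A3 = 1 − 0.47 = 0.53
  ~A3 & A4 = min(a, b) on (0.53, 0.66) = 0.53
  A3 | (~A3 & A4) = max(a, b) on (0.47, 0.53) = 0.53
  → value = 0.5300
|0.6554 − 0.5300| = 0.125

0.125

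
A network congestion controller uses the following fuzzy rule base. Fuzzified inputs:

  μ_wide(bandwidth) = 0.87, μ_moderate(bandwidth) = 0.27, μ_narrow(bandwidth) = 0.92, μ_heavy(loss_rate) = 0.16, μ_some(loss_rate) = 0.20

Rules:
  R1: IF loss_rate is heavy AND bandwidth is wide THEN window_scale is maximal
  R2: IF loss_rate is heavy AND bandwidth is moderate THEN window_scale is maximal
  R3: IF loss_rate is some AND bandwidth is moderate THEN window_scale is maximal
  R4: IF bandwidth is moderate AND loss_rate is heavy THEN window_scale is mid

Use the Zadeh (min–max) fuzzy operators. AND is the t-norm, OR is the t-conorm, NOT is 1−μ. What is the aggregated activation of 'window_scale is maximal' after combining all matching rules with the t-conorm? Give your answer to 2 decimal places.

R1: heavy=0.16, wide=0.87; AND[min(a, b)] → w = 0.16
R2: heavy=0.16, moderate=0.27; AND[min(a, b)] → w = 0.16
R3: some=0.20, moderate=0.27; AND[min(a, b)] → w = 0.20
R4: moderate=0.27, heavy=0.16; AND[min(a, b)] → w = 0.16
Rules with consequent 'maximal': {R1, R2, R3} → strengths 0.16, 0.16, 0.20
Aggregate via t-conorm [max(a, b)]: 0.20

0.20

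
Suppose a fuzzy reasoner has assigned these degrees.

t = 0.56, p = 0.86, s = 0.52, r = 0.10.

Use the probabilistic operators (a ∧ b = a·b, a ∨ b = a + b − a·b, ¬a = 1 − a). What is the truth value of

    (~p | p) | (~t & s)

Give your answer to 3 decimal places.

~p = 1 − 0.8600 = 0.1400
~p | p = a + b − a·b on (0.1400, 0.8600) = 0.8796
~t = 1 − 0.5600 = 0.4400
~t & s = a·b on (0.4400, 0.5200) = 0.2288
(~p | p) | (~t & s) = a + b − a·b on (0.8796, 0.2288) = 0.9071

0.907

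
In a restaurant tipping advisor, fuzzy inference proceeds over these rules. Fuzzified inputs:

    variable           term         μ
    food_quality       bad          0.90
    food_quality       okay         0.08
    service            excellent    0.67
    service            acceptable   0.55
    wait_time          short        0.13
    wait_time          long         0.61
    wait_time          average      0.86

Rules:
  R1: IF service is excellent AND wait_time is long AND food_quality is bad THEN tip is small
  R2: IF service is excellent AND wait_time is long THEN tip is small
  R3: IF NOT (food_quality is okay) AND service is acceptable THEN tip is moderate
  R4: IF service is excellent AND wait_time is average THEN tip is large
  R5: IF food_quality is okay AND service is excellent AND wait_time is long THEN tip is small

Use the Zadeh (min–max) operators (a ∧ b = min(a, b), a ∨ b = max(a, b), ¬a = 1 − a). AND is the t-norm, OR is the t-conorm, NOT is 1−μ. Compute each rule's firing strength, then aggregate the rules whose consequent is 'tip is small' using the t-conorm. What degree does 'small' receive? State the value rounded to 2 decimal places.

R1: excellent=0.67, long=0.61, bad=0.90; AND[min(a, b)] → w = 0.61
R2: excellent=0.67, long=0.61; AND[min(a, b)] → w = 0.61
R3: ¬okay=1−0.08=0.92, acceptable=0.55; AND[min(a, b)] → w = 0.55
R4: excellent=0.67, average=0.86; AND[min(a, b)] → w = 0.67
R5: okay=0.08, excellent=0.67, long=0.61; AND[min(a, b)] → w = 0.08
Rules with consequent 'small': {R1, R2, R5} → strengths 0.61, 0.61, 0.08
Aggregate via t-conorm [max(a, b)]: 0.61

0.61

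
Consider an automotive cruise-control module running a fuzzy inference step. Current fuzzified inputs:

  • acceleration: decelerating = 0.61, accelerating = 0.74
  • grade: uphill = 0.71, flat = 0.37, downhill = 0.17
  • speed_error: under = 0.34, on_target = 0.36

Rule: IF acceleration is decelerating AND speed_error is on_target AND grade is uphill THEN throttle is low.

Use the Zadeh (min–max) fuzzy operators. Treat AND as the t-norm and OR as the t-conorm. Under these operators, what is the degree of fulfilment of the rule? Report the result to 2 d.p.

0.36

firing strength: decelerating=0.61, on_target=0.36, uphill=0.71; AND[min(a, b)] → w = 0.36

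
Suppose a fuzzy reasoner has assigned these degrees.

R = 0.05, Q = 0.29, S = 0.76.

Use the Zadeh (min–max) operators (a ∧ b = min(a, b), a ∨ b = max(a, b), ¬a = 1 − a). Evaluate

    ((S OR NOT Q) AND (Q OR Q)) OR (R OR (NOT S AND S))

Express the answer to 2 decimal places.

0.29

NOT Q = 1 − 0.29 = 0.71
S OR NOT Q = max(a, b) on (0.76, 0.71) = 0.76
Q OR Q = max(a, b) on (0.29, 0.29) = 0.29
(S OR NOT Q) AND (Q OR Q) = min(a, b) on (0.76, 0.29) = 0.29
NOT S = 1 − 0.76 = 0.24
NOT S AND S = min(a, b) on (0.24, 0.76) = 0.24
R OR (NOT S AND S) = max(a, b) on (0.05, 0.24) = 0.24
((S OR NOT Q) AND (Q OR Q)) OR (R OR (NOT S AND S)) = max(a, b) on (0.29, 0.24) = 0.29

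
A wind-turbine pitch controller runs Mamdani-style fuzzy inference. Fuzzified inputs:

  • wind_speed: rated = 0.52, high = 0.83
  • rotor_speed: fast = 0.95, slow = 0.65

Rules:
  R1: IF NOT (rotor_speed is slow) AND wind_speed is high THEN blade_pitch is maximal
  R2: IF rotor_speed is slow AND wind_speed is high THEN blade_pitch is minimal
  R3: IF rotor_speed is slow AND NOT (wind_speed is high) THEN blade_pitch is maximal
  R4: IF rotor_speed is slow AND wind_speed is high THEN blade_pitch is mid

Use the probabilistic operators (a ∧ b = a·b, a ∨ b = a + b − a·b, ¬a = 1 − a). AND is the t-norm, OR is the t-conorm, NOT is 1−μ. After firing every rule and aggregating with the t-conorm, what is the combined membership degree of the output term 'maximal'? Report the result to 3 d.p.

0.369

R1: ¬slow=1−0.65=0.35, high=0.83; AND[a·b] → w = 0.2905
R2: slow=0.65, high=0.83; AND[a·b] → w = 0.5395
R3: slow=0.65, ¬high=1−0.83=0.17; AND[a·b] → w = 0.1105
R4: slow=0.65, high=0.83; AND[a·b] → w = 0.5395
Rules with consequent 'maximal': {R1, R3} → strengths 0.2905, 0.1105
Aggregate via t-conorm [a + b − a·b]: 0.3689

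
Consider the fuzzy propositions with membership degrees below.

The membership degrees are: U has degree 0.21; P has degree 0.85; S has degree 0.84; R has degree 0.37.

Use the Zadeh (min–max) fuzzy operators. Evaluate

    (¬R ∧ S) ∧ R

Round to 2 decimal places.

¬R = 1 − 0.37 = 0.63
¬R ∧ S = min(a, b) on (0.63, 0.84) = 0.63
(¬R ∧ S) ∧ R = min(a, b) on (0.63, 0.37) = 0.37

0.37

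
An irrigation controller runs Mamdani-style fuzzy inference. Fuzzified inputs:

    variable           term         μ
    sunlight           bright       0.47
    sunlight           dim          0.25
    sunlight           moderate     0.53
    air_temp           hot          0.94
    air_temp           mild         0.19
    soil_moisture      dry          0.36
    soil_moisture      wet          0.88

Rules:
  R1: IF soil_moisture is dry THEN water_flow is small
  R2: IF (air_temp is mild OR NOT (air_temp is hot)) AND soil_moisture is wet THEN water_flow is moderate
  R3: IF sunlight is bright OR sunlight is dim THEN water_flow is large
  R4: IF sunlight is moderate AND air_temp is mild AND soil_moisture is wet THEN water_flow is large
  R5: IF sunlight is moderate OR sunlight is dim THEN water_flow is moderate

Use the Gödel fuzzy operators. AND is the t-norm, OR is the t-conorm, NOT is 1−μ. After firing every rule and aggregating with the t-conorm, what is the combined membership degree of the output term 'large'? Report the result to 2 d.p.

R1: dry=0.36 → w = 0.36
R2: (mild=0.19 OR ¬hot=1−0.94=0.06) = 0.19; AND[min(a, b)] with wet=0.88 → w = 0.19
R3: bright=0.47, dim=0.25; OR[max(a, b)] → w = 0.47
R4: moderate=0.53, mild=0.19, wet=0.88; AND[min(a, b)] → w = 0.19
R5: moderate=0.53, dim=0.25; OR[max(a, b)] → w = 0.53
Rules with consequent 'large': {R3, R4} → strengths 0.47, 0.19
Aggregate via t-conorm [max(a, b)]: 0.47

0.47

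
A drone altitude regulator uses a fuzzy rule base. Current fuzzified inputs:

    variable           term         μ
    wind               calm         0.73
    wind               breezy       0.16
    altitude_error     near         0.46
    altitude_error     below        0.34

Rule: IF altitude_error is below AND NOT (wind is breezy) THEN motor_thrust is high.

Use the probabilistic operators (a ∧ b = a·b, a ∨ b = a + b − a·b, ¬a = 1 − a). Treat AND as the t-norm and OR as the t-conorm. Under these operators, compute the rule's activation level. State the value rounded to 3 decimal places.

firing strength: below=0.34, ¬breezy=1−0.16=0.84; AND[a·b] → w = 0.2856

0.286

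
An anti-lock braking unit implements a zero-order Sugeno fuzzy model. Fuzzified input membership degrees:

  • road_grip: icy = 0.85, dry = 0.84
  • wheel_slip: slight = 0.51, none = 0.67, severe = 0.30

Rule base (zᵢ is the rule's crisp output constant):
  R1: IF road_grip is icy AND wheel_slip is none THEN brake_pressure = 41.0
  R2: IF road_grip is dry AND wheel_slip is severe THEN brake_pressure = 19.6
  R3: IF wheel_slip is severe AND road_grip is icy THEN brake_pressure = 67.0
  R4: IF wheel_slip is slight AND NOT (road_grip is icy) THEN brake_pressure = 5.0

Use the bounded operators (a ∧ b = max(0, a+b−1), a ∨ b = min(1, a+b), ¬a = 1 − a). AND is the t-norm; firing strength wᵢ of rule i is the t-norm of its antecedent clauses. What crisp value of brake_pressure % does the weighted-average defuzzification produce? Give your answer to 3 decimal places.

42.116

R1 (z=41.0): icy=0.85, none=0.67; AND[max(0, a+b−1)] → w = 0.52
R2 (z=19.6): dry=0.84, severe=0.30; AND[max(0, a+b−1)] → w = 0.14
R3 (z=67.0): severe=0.30, icy=0.85; AND[max(0, a+b−1)] → w = 0.15
R4 (z=5.0): slight=0.51, ¬icy=1−0.85=0.15; AND[max(0, a+b−1)] → w = 0.00
Weighted average = (0.52·41.0 + 0.14·19.6 + 0.15·67.0 + 0.00·5.0) / (0.52 + 0.14 + 0.15 + 0.00)
  = 34.1140 / 0.8100 = 42.116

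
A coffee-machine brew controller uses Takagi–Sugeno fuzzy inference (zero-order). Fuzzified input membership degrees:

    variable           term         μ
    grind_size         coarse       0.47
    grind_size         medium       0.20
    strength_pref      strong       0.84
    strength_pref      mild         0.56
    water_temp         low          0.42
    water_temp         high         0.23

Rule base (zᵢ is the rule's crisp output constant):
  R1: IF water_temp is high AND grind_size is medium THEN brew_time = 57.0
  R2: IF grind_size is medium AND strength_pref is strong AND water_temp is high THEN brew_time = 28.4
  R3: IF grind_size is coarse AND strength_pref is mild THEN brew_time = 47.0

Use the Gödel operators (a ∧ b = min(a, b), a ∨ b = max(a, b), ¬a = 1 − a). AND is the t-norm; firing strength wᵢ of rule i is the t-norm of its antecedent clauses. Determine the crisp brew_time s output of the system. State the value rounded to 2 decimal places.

R1 (z=57.0): high=0.23, medium=0.20; AND[min(a, b)] → w = 0.20
R2 (z=28.4): medium=0.20, strong=0.84, high=0.23; AND[min(a, b)] → w = 0.20
R3 (z=47.0): coarse=0.47, mild=0.56; AND[min(a, b)] → w = 0.47
Weighted average = (0.20·57.0 + 0.20·28.4 + 0.47·47.0) / (0.20 + 0.20 + 0.47)
  = 39.1700 / 0.8700 = 45.02

45.02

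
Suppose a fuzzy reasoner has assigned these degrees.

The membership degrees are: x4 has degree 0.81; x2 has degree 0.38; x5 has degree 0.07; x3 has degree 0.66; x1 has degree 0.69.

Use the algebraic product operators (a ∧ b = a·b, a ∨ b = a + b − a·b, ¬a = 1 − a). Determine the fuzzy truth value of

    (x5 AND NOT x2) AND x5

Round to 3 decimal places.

0.003

NOT x2 = 1 − 0.3800 = 0.6200
x5 AND NOT x2 = a·b on (0.0700, 0.6200) = 0.0434
(x5 AND NOT x2) AND x5 = a·b on (0.0434, 0.0700) = 0.0030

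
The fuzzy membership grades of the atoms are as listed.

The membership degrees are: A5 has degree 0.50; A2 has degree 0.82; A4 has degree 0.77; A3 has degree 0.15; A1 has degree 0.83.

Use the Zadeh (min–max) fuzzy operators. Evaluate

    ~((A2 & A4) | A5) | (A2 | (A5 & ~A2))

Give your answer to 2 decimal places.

A2 & A4 = min(a, b) on (0.82, 0.77) = 0.77
(A2 & A4) | A5 = max(a, b) on (0.77, 0.50) = 0.77
~((A2 & A4) | A5) = 1 − 0.77 = 0.23
~A2 = 1 − 0.82 = 0.18
A5 & ~A2 = min(a, b) on (0.50, 0.18) = 0.18
A2 | (A5 & ~A2) = max(a, b) on (0.82, 0.18) = 0.82
~((A2 & A4) | A5) | (A2 | (A5 & ~A2)) = max(a, b) on (0.23, 0.82) = 0.82

0.82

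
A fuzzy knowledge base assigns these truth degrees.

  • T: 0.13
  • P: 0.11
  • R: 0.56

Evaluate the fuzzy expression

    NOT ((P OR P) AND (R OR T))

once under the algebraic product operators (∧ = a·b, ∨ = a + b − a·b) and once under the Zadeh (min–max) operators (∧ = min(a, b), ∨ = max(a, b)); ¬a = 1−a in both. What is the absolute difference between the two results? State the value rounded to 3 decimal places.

Under algebraic product:
  P OR P = a + b − a·b on (0.1100, 0.1100) = 0.2079
  R OR T = a + b − a·b on (0.5600, 0.1300) = 0.6172
  (P OR P) AND (R OR T) = a·b on (0.2079, 0.6172) = 0.1283
  NOT ((P OR P) AND (R OR T)) = 1 − 0.1283 = 0.8717
  → value = 0.8717
Under Zadeh (min–max):
  P OR P = max(a, b) on (0.11, 0.11) = 0.11
  R OR T = max(a, b) on (0.56, 0.13) = 0.56
  (P OR P) AND (R OR T) = min(a, b) on (0.11, 0.56) = 0.11
  NOT ((P OR P) AND (R OR T)) = 1 − 0.11 = 0.89
  → value = 0.8900
|0.8717 − 0.8900| = 0.018

0.018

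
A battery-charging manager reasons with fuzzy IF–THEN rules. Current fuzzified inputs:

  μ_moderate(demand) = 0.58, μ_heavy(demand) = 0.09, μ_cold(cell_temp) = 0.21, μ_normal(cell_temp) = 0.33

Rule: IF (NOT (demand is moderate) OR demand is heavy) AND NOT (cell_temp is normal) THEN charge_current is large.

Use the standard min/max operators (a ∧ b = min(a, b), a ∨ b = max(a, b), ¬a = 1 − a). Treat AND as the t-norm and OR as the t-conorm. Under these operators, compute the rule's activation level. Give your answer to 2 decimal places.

0.42

firing strength: (¬moderate=1−0.58=0.42 OR heavy=0.09) = 0.42; AND[min(a, b)] with ¬normal=1−0.33=0.67 → w = 0.42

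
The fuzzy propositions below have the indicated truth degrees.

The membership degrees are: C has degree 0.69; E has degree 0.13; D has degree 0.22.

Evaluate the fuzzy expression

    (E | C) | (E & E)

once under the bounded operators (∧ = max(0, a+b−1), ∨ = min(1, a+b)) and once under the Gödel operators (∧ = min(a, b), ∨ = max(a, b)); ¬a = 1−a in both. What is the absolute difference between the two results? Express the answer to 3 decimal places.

0.130

Under bounded:
  E | C = min(1, a+b) on (0.13, 0.69) = 0.82
  E & E = max(0, a+b−1) on (0.13, 0.13) = 0.00
  (E | C) | (E & E) = min(1, a+b) on (0.82, 0.00) = 0.82
  → value = 0.8200
Under Gödel:
  E | C = max(a, b) on (0.13, 0.69) = 0.69
  E & E = min(a, b) on (0.13, 0.13) = 0.13
  (E | C) | (E & E) = max(a, b) on (0.69, 0.13) = 0.69
  → value = 0.6900
|0.8200 − 0.6900| = 0.130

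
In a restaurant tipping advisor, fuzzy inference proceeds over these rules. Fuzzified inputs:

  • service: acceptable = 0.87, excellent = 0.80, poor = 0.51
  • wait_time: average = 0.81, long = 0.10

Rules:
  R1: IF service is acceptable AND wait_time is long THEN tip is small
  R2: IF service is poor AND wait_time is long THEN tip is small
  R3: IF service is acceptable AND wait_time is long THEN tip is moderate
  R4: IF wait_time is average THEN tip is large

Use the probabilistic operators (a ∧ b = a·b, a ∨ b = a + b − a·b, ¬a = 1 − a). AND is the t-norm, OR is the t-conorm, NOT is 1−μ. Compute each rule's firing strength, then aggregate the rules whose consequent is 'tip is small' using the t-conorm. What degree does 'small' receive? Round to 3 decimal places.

R1: acceptable=0.87, long=0.10; AND[a·b] → w = 0.0870
R2: poor=0.51, long=0.10; AND[a·b] → w = 0.0510
R3: acceptable=0.87, long=0.10; AND[a·b] → w = 0.0870
R4: average=0.81 → w = 0.8100
Rules with consequent 'small': {R1, R2} → strengths 0.0870, 0.0510
Aggregate via t-conorm [a + b − a·b]: 0.1336

0.134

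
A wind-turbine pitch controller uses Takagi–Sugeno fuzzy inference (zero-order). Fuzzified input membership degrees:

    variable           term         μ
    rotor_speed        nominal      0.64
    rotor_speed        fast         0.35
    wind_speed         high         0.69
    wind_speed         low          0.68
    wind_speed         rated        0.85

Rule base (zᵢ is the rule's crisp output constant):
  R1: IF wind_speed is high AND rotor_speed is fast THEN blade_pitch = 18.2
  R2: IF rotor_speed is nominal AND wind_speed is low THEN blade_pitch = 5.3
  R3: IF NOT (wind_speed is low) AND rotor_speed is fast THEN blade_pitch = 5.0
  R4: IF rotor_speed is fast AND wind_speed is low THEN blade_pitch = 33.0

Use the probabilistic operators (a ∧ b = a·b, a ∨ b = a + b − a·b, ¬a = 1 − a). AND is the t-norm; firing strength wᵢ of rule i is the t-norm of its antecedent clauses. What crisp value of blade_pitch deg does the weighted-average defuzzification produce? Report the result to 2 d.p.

14.72

R1 (z=18.2): high=0.69, fast=0.35; AND[a·b] → w = 0.2415
R2 (z=5.3): nominal=0.64, low=0.68; AND[a·b] → w = 0.4352
R3 (z=5.0): ¬low=1−0.68=0.32, fast=0.35; AND[a·b] → w = 0.1120
R4 (z=33.0): fast=0.35, low=0.68; AND[a·b] → w = 0.2380
Weighted average = (0.2415·18.2 + 0.4352·5.3 + 0.1120·5.0 + 0.2380·33.0) / (0.2415 + 0.4352 + 0.1120 + 0.2380)
  = 15.1159 / 1.0267 = 14.72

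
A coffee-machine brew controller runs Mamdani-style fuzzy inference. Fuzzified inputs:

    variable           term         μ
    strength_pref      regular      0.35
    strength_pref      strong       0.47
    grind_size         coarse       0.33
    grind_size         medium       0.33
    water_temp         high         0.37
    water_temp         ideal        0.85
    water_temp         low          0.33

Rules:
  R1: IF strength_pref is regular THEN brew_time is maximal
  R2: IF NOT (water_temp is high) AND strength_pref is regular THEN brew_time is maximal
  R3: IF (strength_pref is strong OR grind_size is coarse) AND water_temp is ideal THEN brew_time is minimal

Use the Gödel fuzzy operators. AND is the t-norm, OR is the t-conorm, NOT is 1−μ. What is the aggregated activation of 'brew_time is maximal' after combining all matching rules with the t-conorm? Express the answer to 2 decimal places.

0.35

R1: regular=0.35 → w = 0.35
R2: ¬high=1−0.37=0.63, regular=0.35; AND[min(a, b)] → w = 0.35
R3: (strong=0.47 OR coarse=0.33) = 0.47; AND[min(a, b)] with ideal=0.85 → w = 0.47
Rules with consequent 'maximal': {R1, R2} → strengths 0.35, 0.35
Aggregate via t-conorm [max(a, b)]: 0.35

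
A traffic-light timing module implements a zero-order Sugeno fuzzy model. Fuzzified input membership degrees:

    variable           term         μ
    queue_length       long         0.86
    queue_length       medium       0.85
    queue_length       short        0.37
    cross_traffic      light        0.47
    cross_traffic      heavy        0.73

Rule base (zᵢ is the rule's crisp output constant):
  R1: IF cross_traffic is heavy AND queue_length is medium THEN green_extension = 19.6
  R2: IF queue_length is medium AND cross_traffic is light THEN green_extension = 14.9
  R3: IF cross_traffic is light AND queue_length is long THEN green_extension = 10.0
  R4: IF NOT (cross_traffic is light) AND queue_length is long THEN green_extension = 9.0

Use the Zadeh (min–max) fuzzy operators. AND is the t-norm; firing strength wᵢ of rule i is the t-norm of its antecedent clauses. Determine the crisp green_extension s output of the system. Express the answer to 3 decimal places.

R1 (z=19.6): heavy=0.73, medium=0.85; AND[min(a, b)] → w = 0.73
R2 (z=14.9): medium=0.85, light=0.47; AND[min(a, b)] → w = 0.47
R3 (z=10.0): light=0.47, long=0.86; AND[min(a, b)] → w = 0.47
R4 (z=9.0): ¬light=1−0.47=0.53, long=0.86; AND[min(a, b)] → w = 0.53
Weighted average = (0.73·19.6 + 0.47·14.9 + 0.47·10.0 + 0.53·9.0) / (0.73 + 0.47 + 0.47 + 0.53)
  = 30.7810 / 2.2000 = 13.991

13.991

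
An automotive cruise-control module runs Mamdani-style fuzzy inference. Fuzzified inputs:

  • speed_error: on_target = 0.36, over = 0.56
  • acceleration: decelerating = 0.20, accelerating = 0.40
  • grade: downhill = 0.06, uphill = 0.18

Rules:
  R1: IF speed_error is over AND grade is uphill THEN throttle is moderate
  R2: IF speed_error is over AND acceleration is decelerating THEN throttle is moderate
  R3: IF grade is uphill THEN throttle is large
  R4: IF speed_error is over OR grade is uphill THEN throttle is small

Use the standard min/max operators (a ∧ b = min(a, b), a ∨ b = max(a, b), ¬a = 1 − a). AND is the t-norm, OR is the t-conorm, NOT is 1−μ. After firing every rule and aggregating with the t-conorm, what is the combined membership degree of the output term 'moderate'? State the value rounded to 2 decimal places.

R1: over=0.56, uphill=0.18; AND[min(a, b)] → w = 0.18
R2: over=0.56, decelerating=0.20; AND[min(a, b)] → w = 0.20
R3: uphill=0.18 → w = 0.18
R4: over=0.56, uphill=0.18; OR[max(a, b)] → w = 0.56
Rules with consequent 'moderate': {R1, R2} → strengths 0.18, 0.20
Aggregate via t-conorm [max(a, b)]: 0.20

0.20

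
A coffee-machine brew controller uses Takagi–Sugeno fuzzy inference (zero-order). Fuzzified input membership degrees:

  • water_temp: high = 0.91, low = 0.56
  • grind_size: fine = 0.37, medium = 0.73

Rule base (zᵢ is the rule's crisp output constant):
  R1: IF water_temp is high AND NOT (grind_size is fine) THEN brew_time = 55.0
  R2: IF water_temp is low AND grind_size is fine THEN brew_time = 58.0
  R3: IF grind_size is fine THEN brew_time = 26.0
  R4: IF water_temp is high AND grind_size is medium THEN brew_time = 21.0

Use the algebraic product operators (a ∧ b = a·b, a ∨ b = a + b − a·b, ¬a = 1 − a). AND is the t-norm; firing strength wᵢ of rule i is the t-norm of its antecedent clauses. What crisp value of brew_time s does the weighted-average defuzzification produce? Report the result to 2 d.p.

R1 (z=55.0): high=0.91, ¬fine=1−0.37=0.63; AND[a·b] → w = 0.5733
R2 (z=58.0): low=0.56, fine=0.37; AND[a·b] → w = 0.2072
R3 (z=26.0): fine=0.37 → w = 0.3700
R4 (z=21.0): high=0.91, medium=0.73; AND[a·b] → w = 0.6643
Weighted average = (0.5733·55.0 + 0.2072·58.0 + 0.3700·26.0 + 0.6643·21.0) / (0.5733 + 0.2072 + 0.3700 + 0.6643)
  = 67.1194 / 1.8148 = 36.98

36.98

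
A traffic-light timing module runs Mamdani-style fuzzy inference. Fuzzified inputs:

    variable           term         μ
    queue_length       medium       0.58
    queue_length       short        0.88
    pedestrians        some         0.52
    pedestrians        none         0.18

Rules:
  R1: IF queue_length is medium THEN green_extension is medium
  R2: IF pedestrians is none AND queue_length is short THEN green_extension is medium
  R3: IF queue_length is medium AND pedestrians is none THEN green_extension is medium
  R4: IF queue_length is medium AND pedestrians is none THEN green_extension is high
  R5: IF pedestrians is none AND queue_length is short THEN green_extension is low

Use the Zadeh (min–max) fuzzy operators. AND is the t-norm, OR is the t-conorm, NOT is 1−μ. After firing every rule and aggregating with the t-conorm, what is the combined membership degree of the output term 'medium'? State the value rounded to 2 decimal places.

0.58

R1: medium=0.58 → w = 0.58
R2: none=0.18, short=0.88; AND[min(a, b)] → w = 0.18
R3: medium=0.58, none=0.18; AND[min(a, b)] → w = 0.18
R4: medium=0.58, none=0.18; AND[min(a, b)] → w = 0.18
R5: none=0.18, short=0.88; AND[min(a, b)] → w = 0.18
Rules with consequent 'medium': {R1, R2, R3} → strengths 0.58, 0.18, 0.18
Aggregate via t-conorm [max(a, b)]: 0.58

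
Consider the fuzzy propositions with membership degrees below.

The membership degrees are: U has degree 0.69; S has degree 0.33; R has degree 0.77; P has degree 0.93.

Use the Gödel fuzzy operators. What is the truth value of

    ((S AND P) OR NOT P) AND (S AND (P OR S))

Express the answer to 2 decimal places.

S AND P = min(a, b) on (0.33, 0.93) = 0.33
NOT P = 1 − 0.93 = 0.07
(S AND P) OR NOT P = max(a, b) on (0.33, 0.07) = 0.33
P OR S = max(a, b) on (0.93, 0.33) = 0.93
S AND (P OR S) = min(a, b) on (0.33, 0.93) = 0.33
((S AND P) OR NOT P) AND (S AND (P OR S)) = min(a, b) on (0.33, 0.33) = 0.33

0.33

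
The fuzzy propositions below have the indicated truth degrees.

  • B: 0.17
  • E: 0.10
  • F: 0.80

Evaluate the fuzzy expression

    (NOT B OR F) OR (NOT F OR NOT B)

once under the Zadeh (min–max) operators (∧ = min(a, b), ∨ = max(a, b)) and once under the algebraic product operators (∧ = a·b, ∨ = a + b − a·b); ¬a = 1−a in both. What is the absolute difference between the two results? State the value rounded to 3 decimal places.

Under Zadeh (min–max):
  NOT B = 1 − 0.17 = 0.83
  NOT B OR F = max(a, b) on (0.83, 0.80) = 0.83
  NOT F = 1 − 0.80 = 0.20
  NOT B = 1 − 0.17 = 0.83
  NOT F OR NOT B = max(a, b) on (0.20, 0.83) = 0.83
  (NOT B OR F) OR (NOT F OR NOT B) = max(a, b) on (0.83, 0.83) = 0.83
  → value = 0.8300
Under algebraic product:
  NOT B = 1 − 0.1700 = 0.8300
  NOT B OR F = a + b − a·b on (0.8300, 0.8000) = 0.9660
  NOT F = 1 − 0.8000 = 0.2000
  NOT B = 1 − 0.1700 = 0.8300
  NOT F OR NOT B = a + b − a·b on (0.2000, 0.8300) = 0.8640
  (NOT B OR F) OR (NOT F OR NOT B) = a + b − a·b on (0.9660, 0.8640) = 0.9954
  → value = 0.9954
|0.8300 − 0.9954| = 0.165

0.165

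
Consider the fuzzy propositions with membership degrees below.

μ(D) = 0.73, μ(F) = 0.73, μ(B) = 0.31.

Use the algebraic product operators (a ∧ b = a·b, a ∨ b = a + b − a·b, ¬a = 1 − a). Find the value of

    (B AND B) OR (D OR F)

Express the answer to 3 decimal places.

0.934

B AND B = a·b on (0.3100, 0.3100) = 0.0961
D OR F = a + b − a·b on (0.7300, 0.7300) = 0.9271
(B AND B) OR (D OR F) = a + b − a·b on (0.0961, 0.9271) = 0.9341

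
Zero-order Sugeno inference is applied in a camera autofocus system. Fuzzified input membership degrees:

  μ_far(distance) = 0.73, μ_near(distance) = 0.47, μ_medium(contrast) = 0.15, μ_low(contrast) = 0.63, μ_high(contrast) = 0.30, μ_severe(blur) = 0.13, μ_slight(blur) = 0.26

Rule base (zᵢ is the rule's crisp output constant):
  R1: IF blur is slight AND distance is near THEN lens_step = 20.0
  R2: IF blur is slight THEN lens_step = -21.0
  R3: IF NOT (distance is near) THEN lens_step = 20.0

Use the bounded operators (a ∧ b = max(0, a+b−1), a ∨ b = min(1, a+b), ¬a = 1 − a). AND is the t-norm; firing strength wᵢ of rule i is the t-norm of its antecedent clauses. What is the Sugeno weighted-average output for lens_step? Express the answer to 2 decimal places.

R1 (z=20.0): slight=0.26, near=0.47; AND[max(0, a+b−1)] → w = 0.00
R2 (z=-21.0): slight=0.26 → w = 0.26
R3 (z=20.0): ¬near=1−0.47=0.53 → w = 0.53
Weighted average = (0.00·20.0 + 0.26·-21.0 + 0.53·20.0) / (0.00 + 0.26 + 0.53)
  = 5.1400 / 0.7900 = 6.51

6.51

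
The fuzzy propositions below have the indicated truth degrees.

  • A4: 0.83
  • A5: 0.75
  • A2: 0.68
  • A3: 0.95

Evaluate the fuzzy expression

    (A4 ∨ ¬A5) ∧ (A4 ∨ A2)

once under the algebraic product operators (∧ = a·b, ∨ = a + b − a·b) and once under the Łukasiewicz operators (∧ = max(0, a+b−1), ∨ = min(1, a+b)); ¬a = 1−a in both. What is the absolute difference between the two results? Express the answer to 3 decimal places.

Under algebraic product:
  ¬A5 = 1 − 0.7500 = 0.2500
  A4 ∨ ¬A5 = a + b − a·b on (0.8300, 0.2500) = 0.8725
  A4 ∨ A2 = a + b − a·b on (0.8300, 0.6800) = 0.9456
  (A4 ∨ ¬A5) ∧ (A4 ∨ A2) = a·b on (0.8725, 0.9456) = 0.8250
  → value = 0.8250
Under Łukasiewicz:
  ¬A5 = 1 − 0.75 = 0.25
  A4 ∨ ¬A5 = min(1, a+b) on (0.83, 0.25) = 1.00
  A4 ∨ A2 = min(1, a+b) on (0.83, 0.68) = 1.00
  (A4 ∨ ¬A5) ∧ (A4 ∨ A2) = max(0, a+b−1) on (1.00, 1.00) = 1.00
  → value = 1.0000
|0.8250 − 1.0000| = 0.175

0.175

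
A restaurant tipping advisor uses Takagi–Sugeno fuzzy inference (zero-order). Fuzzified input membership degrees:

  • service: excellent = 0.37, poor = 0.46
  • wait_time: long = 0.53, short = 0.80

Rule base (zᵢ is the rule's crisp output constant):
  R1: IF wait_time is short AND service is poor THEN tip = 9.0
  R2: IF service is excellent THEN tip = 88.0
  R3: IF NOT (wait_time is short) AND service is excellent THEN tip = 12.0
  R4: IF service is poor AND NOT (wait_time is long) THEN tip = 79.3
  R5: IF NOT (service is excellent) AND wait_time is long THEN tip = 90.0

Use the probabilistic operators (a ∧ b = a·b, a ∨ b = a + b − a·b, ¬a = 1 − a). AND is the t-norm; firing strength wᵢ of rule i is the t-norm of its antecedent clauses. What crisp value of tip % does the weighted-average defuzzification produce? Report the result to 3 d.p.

61.637

R1 (z=9.0): short=0.80, poor=0.46; AND[a·b] → w = 0.3680
R2 (z=88.0): excellent=0.37 → w = 0.3700
R3 (z=12.0): ¬short=1−0.80=0.20, excellent=0.37; AND[a·b] → w = 0.0740
R4 (z=79.3): poor=0.46, ¬long=1−0.53=0.47; AND[a·b] → w = 0.2162
R5 (z=90.0): ¬excellent=1−0.37=0.63, long=0.53; AND[a·b] → w = 0.3339
Weighted average = (0.3680·9.0 + 0.3700·88.0 + 0.0740·12.0 + 0.2162·79.3 + 0.3339·90.0) / (0.3680 + 0.3700 + 0.0740 + 0.2162 + 0.3339)
  = 83.9557 / 1.3621 = 61.637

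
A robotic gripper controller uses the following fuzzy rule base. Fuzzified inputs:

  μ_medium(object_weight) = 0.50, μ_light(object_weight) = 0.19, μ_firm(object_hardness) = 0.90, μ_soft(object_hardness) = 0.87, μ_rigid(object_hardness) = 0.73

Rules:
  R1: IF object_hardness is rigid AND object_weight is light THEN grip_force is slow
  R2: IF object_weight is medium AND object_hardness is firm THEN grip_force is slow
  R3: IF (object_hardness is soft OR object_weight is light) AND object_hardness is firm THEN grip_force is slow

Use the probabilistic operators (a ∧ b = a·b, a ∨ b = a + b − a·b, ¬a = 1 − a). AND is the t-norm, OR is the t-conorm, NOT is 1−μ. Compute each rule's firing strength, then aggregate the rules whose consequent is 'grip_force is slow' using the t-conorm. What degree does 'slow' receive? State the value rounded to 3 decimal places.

R1: rigid=0.73, light=0.19; AND[a·b] → w = 0.1387
R2: medium=0.50, firm=0.90; AND[a·b] → w = 0.4500
R3: (soft=0.87 OR light=0.19) = 0.8947; AND[a·b] with firm=0.90 → w = 0.8052
Rules with consequent 'slow': {R1, R2, R3} → strengths 0.1387, 0.4500, 0.8052
Aggregate via t-conorm [a + b − a·b]: 0.9077

0.908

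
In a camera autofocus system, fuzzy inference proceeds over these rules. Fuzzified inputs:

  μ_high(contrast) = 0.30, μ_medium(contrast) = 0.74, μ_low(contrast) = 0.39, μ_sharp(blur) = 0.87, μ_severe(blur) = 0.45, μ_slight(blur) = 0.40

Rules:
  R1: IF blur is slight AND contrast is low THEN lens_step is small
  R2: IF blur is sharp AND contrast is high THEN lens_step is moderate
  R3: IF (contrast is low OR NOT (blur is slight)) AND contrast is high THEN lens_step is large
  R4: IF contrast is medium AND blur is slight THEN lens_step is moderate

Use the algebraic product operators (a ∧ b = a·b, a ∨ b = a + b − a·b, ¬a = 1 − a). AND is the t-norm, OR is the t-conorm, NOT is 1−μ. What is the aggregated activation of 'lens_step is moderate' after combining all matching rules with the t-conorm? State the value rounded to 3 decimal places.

R1: slight=0.40, low=0.39; AND[a·b] → w = 0.1560
R2: sharp=0.87, high=0.30; AND[a·b] → w = 0.2610
R3: (low=0.39 OR ¬slight=1−0.40=0.60) = 0.7560; AND[a·b] with high=0.30 → w = 0.2268
R4: medium=0.74, slight=0.40; AND[a·b] → w = 0.2960
Rules with consequent 'moderate': {R2, R4} → strengths 0.2610, 0.2960
Aggregate via t-conorm [a + b − a·b]: 0.4797

0.480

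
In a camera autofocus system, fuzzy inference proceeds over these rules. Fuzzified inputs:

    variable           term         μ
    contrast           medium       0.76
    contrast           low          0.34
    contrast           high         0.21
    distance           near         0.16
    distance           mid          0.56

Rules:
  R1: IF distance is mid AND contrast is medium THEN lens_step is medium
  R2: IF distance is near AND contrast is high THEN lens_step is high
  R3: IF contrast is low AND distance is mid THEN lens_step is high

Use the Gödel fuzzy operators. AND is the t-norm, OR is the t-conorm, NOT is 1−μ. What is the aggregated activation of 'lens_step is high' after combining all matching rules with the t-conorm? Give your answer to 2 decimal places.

0.34

R1: mid=0.56, medium=0.76; AND[min(a, b)] → w = 0.56
R2: near=0.16, high=0.21; AND[min(a, b)] → w = 0.16
R3: low=0.34, mid=0.56; AND[min(a, b)] → w = 0.34
Rules with consequent 'high': {R2, R3} → strengths 0.16, 0.34
Aggregate via t-conorm [max(a, b)]: 0.34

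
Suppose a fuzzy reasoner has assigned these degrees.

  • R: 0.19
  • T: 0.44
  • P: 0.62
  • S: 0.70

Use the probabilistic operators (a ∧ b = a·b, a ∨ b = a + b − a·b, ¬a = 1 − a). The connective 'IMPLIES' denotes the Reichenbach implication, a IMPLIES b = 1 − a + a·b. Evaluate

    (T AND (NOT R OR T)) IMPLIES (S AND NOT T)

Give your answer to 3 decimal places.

0.761

NOT R = 1 − 0.1900 = 0.8100
NOT R OR T = a + b − a·b on (0.8100, 0.4400) = 0.8936
T AND (NOT R OR T) = a·b on (0.4400, 0.8936) = 0.3932
NOT T = 1 − 0.4400 = 0.5600
S AND NOT T = a·b on (0.7000, 0.5600) = 0.3920
(T AND (NOT R OR T)) IMPLIES (S AND NOT T)  [Reichenbach: 1 − a + a·b] with a=0.3932, b=0.3920 → 0.7609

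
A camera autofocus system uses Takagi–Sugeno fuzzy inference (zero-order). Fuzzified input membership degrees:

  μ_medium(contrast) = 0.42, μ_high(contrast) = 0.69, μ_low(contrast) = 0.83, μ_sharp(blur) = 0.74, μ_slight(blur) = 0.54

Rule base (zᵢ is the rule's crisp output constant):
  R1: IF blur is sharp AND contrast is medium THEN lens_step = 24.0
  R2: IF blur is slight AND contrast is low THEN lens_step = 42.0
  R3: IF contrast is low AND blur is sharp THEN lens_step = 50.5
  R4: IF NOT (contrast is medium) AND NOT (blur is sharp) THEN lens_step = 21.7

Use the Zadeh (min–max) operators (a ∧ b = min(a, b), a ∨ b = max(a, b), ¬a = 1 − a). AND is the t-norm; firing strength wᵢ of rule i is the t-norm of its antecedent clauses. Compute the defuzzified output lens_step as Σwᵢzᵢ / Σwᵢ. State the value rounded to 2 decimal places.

38.66

R1 (z=24.0): sharp=0.74, medium=0.42; AND[min(a, b)] → w = 0.42
R2 (z=42.0): slight=0.54, low=0.83; AND[min(a, b)] → w = 0.54
R3 (z=50.5): low=0.83, sharp=0.74; AND[min(a, b)] → w = 0.74
R4 (z=21.7): ¬medium=1−0.42=0.58, ¬sharp=1−0.74=0.26; AND[min(a, b)] → w = 0.26
Weighted average = (0.42·24.0 + 0.54·42.0 + 0.74·50.5 + 0.26·21.7) / (0.42 + 0.54 + 0.74 + 0.26)
  = 75.7720 / 1.9600 = 38.66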